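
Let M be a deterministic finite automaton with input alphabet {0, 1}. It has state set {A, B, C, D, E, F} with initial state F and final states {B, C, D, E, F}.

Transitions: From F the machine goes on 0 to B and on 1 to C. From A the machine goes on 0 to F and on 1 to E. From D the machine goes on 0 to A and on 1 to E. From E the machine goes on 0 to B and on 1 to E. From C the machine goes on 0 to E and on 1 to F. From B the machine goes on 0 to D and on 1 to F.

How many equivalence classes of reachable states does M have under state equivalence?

Initial partition by acceptance: {B,C,D,E,F} | {A}.
Refine {B,C,D,E,F} on symbol 0: members go to different blocks, giving {B,C,E,F} and {D}.
Refine {B,C,E,F} on symbol 0: members go to different blocks, giving {C,E,F} and {B}.
On input 0, block {C,E,F} splits into {E,F} and {C}.
On input 1, block {E,F} splits into {E} and {F}.
The partition is now stable with 6 blocks: {E} | {A} | {D} | {B} | {C} | {F}.

6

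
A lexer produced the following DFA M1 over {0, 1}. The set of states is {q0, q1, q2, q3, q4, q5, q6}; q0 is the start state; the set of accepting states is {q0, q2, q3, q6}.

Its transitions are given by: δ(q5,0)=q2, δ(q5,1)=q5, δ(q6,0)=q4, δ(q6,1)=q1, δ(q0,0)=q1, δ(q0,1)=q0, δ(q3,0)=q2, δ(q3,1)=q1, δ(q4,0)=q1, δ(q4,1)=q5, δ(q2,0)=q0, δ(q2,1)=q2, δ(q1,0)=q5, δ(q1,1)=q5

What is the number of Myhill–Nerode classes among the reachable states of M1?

Reachable states from the start: {q0,q1,q2,q5}. Unreachable: {q3,q4,q6} — drop them.
P0 = {q0,q2} | {q1,q5}.
Split {q0,q2} by δ(·,0) → {q0} and {q2}.
On input 0, block {q1,q5} splits into {q1} and {q5}.
Stable partition: {q0} | {q1} | {q2} | {q5} — 4 equivalence classes.

4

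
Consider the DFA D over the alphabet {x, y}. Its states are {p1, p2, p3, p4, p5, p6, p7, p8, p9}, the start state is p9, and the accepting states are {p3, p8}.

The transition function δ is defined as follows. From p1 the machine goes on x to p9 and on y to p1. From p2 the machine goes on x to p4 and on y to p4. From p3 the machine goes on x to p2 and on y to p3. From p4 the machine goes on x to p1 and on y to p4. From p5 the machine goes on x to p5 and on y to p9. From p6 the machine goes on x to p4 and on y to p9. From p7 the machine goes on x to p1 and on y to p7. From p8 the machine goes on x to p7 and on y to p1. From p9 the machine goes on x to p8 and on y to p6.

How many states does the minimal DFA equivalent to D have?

5

Reachable states from the start: {p1,p4,p6,p7,p8,p9}. Unreachable: {p2,p3,p5} — drop them.
P0 = {p8} | {p1,p4,p6,p7,p9}.
Refine {p1,p4,p6,p7,p9} on symbol x: members go to different blocks, giving {p1,p4,p6,p7} and {p9}.
Refine {p1,p4,p6,p7} on symbol x: members go to different blocks, giving {p4,p6,p7} and {p1}.
On input x, block {p4,p6,p7} splits into {p4,p7} and {p6}.
No further refinement is possible. Final partition (5 blocks): {p8} | {p4,p7} | {p9} | {p1} | {p6}.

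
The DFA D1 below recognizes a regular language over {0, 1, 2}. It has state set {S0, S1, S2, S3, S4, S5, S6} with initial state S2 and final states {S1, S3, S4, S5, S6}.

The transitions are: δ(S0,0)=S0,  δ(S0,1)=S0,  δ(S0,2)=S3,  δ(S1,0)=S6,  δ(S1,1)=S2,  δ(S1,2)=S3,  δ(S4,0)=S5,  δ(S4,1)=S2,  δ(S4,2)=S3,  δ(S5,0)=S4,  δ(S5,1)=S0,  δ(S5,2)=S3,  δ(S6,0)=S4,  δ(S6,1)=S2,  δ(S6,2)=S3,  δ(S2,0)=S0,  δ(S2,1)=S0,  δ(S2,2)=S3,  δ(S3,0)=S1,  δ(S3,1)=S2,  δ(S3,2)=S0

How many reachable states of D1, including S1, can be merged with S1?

Every state is reachable, so we keep all 7.
Start with accepting vs non-accepting: {S1,S3,S4,S5,S6} | {S0,S2}.
On input 2, block {S1,S3,S4,S5,S6} splits into {S1,S4,S5,S6} and {S3}.
No further refinement is possible. Final partition (3 blocks): {S1,S4,S5,S6} | {S0,S2} | {S3}.
The equivalence class containing S1 is {S1,S4,S5,S6}, of size 4.

4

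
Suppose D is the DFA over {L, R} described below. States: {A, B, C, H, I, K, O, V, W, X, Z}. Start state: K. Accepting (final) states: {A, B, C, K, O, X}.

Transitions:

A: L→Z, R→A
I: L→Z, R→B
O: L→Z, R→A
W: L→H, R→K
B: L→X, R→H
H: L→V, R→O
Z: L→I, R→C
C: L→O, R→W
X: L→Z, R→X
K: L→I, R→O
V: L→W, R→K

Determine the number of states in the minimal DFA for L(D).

Every state is reachable, so we keep all 11.
Start with accepting vs non-accepting: {A,B,C,K,O,X} | {H,I,V,W,Z}.
On input L, block {A,B,C,K,O,X} splits into {A,K,O,X} and {B,C}.
Split {H,I,V,W,Z} by δ(·,R) → {H,V,W} and {I,Z}.
No further refinement is possible. Final partition (4 blocks): {A,K,O,X} | {H,V,W} | {B,C} | {I,Z}.

4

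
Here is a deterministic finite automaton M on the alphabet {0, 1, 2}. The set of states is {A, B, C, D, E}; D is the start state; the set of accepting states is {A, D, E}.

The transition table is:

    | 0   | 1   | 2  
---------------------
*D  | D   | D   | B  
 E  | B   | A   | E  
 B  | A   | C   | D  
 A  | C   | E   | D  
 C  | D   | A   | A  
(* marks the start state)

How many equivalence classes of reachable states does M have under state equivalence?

5

Every state is reachable, so we keep all 5.
Initial partition by acceptance: {A,D,E} | {B,C}.
Refine {A,D,E} on symbol 0: members go to different blocks, giving {A,E} and {D}.
Split {A,E} by δ(·,2) → {A} and {E}.
Refine {B,C} on symbol 0: members go to different blocks, giving {B} and {C}.
Stable partition: {A} | {B} | {D} | {E} | {C} — 5 equivalence classes.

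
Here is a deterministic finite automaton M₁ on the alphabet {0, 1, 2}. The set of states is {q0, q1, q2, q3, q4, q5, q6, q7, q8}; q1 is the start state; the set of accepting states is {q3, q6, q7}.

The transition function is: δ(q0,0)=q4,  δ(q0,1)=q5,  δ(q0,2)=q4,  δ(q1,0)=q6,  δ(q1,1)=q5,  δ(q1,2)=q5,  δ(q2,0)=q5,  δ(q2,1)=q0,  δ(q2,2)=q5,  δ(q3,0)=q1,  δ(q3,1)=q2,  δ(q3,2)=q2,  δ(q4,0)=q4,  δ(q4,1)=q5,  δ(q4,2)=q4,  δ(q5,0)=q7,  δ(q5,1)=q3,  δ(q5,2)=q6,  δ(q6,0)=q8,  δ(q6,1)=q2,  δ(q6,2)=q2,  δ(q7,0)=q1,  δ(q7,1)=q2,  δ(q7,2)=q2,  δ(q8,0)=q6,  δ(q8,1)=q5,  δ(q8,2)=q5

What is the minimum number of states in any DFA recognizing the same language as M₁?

All states are reachable from the start state.
P0 = {q3,q6,q7} | {q0,q1,q2,q4,q5,q8}.
On input 0, block {q0,q1,q2,q4,q5,q8} splits into {q0,q2,q4} and {q1,q5,q8}.
Refine {q0,q2,q4} on symbol 0: members go to different blocks, giving {q0,q4} and {q2}.
On input 1, block {q1,q5,q8} splits into {q1,q8} and {q5}.
No further refinement is possible. Final partition (5 blocks): {q3,q6,q7} | {q0,q4} | {q1,q8} | {q2} | {q5}.

5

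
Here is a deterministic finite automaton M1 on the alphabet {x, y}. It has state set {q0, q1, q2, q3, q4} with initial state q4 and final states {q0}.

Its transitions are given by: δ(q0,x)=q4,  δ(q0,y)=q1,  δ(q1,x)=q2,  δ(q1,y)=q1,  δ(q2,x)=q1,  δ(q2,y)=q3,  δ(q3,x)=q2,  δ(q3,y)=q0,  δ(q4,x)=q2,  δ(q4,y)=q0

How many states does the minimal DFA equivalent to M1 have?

All states are reachable from the start state.
P0 = {q0} | {q1,q2,q3,q4}.
Refine {q1,q2,q3,q4} on symbol y: members go to different blocks, giving {q1,q2} and {q3,q4}.
On input y, block {q1,q2} splits into {q1} and {q2}.
The partition is now stable with 4 blocks: {q0} | {q1} | {q3,q4} | {q2}.

4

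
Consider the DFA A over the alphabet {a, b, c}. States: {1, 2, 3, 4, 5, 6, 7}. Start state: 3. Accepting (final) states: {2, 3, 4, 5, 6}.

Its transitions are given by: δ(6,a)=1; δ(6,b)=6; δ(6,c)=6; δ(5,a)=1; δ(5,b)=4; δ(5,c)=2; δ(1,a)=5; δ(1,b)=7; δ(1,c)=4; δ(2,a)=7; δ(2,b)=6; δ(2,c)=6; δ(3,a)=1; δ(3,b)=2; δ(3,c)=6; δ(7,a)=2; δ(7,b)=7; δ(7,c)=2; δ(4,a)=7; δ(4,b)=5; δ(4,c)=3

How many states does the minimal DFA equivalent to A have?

2

Initial partition by acceptance: {2,3,4,5,6} | {1,7}.
The partition is now stable with 2 blocks: {2,3,4,5,6} | {1,7}.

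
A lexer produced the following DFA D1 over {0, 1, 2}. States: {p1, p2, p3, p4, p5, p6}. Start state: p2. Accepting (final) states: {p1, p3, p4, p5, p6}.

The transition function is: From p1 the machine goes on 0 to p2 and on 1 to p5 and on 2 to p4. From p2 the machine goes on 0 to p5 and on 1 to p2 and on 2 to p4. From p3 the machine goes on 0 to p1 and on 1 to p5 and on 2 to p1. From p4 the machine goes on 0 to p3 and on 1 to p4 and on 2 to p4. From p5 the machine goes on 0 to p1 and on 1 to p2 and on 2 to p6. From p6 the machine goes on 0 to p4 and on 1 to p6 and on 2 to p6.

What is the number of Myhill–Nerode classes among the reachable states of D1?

6

Initial partition by acceptance: {p1,p3,p4,p5,p6} | {p2}.
Split {p1,p3,p4,p5,p6} by δ(·,0) → {p3,p4,p5,p6} and {p1}.
On input 0, block {p3,p4,p5,p6} splits into {p3,p5} and {p4,p6}.
Refine {p3,p5} on symbol 1: members go to different blocks, giving {p3} and {p5}.
Refine {p4,p6} on symbol 0: members go to different blocks, giving {p4} and {p6}.
The partition is now stable with 6 blocks: {p3} | {p2} | {p1} | {p4} | {p5} | {p6}.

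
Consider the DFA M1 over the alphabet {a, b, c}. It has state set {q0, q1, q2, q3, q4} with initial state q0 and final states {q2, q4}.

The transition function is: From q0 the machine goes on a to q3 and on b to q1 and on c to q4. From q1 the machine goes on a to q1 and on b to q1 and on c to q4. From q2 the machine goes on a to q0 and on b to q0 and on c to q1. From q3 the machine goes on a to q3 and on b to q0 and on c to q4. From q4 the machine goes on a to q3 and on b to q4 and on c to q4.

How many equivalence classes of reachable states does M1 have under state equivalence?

2

States {q2} cannot be reached from the start state, so discard them.
Initial partition by acceptance: {q4} | {q0,q1,q3}.
Stable partition: {q4} | {q0,q1,q3} — 2 equivalence classes.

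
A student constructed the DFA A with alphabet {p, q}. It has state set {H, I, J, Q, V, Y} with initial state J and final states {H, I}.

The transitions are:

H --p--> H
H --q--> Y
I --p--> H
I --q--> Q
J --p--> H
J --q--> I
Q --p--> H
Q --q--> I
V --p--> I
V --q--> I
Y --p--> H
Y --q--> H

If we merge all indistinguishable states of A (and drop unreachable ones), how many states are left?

Reachable states from the start: {H,I,J,Q,Y}. Unreachable: {V} — drop them.
Start with accepting vs non-accepting: {H,I} | {J,Q,Y}.
The partition is now stable with 2 blocks: {H,I} | {J,Q,Y}.

2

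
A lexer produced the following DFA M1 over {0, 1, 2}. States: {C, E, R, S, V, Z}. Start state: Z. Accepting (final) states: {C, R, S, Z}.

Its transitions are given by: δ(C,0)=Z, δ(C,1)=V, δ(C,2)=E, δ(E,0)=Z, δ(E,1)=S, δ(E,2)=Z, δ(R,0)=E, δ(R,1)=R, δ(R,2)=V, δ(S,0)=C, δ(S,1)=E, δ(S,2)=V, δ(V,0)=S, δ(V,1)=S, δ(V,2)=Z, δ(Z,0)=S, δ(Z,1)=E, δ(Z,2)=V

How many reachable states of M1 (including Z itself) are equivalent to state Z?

3

Reachable states from the start: {C,E,S,V,Z}. Unreachable: {R} — drop them.
Start with accepting vs non-accepting: {C,S,Z} | {E,V}.
No further refinement is possible. Final partition (2 blocks): {C,S,Z} | {E,V}.
The equivalence class containing Z is {C,S,Z}, of size 3.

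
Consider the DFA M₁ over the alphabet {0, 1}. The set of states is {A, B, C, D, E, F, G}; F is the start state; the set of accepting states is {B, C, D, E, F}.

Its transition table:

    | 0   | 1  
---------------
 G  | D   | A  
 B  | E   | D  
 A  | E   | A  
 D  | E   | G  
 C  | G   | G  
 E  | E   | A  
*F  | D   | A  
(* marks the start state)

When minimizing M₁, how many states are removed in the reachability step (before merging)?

BFS from F reaches {A, D, E, F, G}; the 2 state(s) B, C are never visited.

2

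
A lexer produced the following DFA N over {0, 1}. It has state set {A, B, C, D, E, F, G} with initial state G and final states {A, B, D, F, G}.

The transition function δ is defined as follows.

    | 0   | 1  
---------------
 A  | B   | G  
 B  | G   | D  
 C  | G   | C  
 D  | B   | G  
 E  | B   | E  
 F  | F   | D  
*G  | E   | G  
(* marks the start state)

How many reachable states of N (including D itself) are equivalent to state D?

First remove the unreachable states {A,C,F}; 4 states remain.
P0 = {B,D,G} | {E}.
On input 0, block {B,D,G} splits into {B,D} and {G}.
On input 0, block {B,D} splits into {B} and {D}.
The partition is now stable with 4 blocks: {B} | {E} | {G} | {D}.
The equivalence class containing D is {D}, of size 1.

1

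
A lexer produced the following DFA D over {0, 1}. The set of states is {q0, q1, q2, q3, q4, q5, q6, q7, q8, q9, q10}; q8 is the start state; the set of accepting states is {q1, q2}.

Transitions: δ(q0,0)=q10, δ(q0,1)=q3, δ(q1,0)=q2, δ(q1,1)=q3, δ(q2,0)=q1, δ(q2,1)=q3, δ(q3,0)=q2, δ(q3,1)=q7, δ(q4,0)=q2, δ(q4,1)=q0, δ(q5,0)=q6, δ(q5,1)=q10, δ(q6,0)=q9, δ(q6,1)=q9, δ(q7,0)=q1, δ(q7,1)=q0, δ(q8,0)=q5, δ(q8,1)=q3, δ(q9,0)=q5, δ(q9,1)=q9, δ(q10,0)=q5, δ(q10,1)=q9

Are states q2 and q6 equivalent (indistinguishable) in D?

No

First remove the unreachable states {q4}; 10 states remain.
P0 = {q1,q2} | {q0,q3,q5,q6,q7,q8,q9,q10}.
Refine {q0,q3,q5,q6,q7,q8,q9,q10} on symbol 0: members go to different blocks, giving {q0,q5,q6,q8,q9,q10} and {q3,q7}.
Refine {q0,q5,q6,q8,q9,q10} on symbol 1: members go to different blocks, giving {q5,q6,q9,q10} and {q0,q8}.
Refine {q3,q7} on symbol 1: members go to different blocks, giving {q3} and {q7}.
Stable partition: {q1,q2} | {q5,q6,q9,q10} | {q3} | {q0,q8} | {q7} — 5 equivalence classes.
q2 and q6 end up in different blocks, so they are distinguishable. For instance, the string 'ε' is accepted from only q2.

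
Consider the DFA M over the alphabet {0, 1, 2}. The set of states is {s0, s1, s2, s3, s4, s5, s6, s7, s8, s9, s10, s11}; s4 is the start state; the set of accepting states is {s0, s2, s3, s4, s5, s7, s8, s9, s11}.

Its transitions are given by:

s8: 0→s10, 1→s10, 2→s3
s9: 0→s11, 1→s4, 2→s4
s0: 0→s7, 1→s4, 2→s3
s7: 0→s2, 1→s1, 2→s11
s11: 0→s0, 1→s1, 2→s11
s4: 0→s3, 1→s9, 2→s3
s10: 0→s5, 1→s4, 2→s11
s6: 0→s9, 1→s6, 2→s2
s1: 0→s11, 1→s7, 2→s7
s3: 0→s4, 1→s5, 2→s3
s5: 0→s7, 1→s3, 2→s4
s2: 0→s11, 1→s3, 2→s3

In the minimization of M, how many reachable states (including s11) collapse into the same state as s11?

States {s6,s8,s10} cannot be reached from the start state, so discard them.
P0 = {s0,s2,s3,s4,s5,s7,s9,s11} | {s1}.
Split {s0,s2,s3,s4,s5,s7,s9,s11} by δ(·,1) → {s0,s2,s3,s4,s5,s9} and {s7,s11}.
Split {s0,s2,s3,s4,s5,s9} by δ(·,0) → {s0,s2,s5,s9} and {s3,s4}.
No further refinement is possible. Final partition (4 blocks): {s0,s2,s5,s9} | {s1} | {s7,s11} | {s3,s4}.
The equivalence class containing s11 is {s7,s11}, of size 2.

2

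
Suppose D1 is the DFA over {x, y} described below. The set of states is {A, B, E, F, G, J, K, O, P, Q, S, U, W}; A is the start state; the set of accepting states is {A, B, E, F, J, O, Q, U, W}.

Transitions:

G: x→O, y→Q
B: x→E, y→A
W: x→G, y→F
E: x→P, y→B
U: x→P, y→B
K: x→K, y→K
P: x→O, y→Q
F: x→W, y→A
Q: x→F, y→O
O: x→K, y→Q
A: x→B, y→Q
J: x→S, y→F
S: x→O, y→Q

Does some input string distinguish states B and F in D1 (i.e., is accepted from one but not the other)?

No

First remove the unreachable states {J,S,U}; 10 states remain.
Start with accepting vs non-accepting: {A,B,E,F,O,Q,W} | {G,K,P}.
Split {A,B,E,F,O,Q,W} by δ(·,x) → {A,B,F,Q} and {E,O,W}.
Refine {A,B,F,Q} on symbol x: members go to different blocks, giving {B,F} and {A,Q}.
Refine {G,K,P} on symbol x: members go to different blocks, giving {G,P} and {K}.
On input x, block {E,O,W} splits into {E,W} and {O}.
Split {A,Q} by δ(·,y) → {A} and {Q}.
The partition is now stable with 7 blocks: {B,F} | {G,P} | {E,W} | {A} | {K} | {O} | {Q}.
B and F lie in the same block of the stable partition, so they are equivalent — no string distinguishes them.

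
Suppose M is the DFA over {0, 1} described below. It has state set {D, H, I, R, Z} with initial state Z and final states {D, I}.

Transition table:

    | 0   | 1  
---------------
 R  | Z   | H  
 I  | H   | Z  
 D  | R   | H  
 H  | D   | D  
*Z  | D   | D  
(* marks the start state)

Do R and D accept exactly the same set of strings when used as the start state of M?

No

Reachable states from the start: {D,H,R,Z}. Unreachable: {I} — drop them.
Initial partition by acceptance: {D} | {H,R,Z}.
Split {H,R,Z} by δ(·,0) → {H,Z} and {R}.
Stable partition: {D} | {H,Z} | {R} — 3 equivalence classes.
R and D end up in different blocks, so they are distinguishable. For instance, the string 'ε' is accepted from only D.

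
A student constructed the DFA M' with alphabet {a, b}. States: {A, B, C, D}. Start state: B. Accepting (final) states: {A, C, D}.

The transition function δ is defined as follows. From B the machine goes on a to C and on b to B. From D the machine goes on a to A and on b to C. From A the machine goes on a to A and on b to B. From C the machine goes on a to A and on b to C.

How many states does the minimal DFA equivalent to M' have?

States {D} cannot be reached from the start state, so discard them.
Initial partition by acceptance: {A,C} | {B}.
On input b, block {A,C} splits into {A} and {C}.
Stable partition: {A} | {B} | {C} — 3 equivalence classes.

3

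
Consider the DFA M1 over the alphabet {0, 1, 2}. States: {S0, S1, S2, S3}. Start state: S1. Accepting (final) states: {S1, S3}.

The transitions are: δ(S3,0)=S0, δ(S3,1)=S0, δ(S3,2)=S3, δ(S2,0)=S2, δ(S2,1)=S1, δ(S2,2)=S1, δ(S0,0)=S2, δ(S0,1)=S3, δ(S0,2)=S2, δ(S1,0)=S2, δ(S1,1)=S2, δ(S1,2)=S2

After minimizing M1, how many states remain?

Reachable states from the start: {S1,S2}. Unreachable: {S0,S3} — drop them.
Initial partition by acceptance: {S1} | {S2}.
The partition is now stable with 2 blocks: {S1} | {S2}.

2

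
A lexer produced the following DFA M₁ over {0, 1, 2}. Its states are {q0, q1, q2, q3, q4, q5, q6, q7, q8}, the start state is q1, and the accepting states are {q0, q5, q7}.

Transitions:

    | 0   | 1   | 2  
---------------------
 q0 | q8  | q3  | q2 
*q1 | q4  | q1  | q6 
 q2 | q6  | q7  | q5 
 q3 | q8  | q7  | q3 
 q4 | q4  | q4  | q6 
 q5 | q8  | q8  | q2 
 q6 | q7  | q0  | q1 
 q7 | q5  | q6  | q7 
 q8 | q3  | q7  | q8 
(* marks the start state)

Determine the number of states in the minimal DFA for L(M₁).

Initial partition by acceptance: {q0,q5,q7} | {q1,q2,q3,q4,q6,q8}.
Split {q0,q5,q7} by δ(·,0) → {q0,q5} and {q7}.
On input 0, block {q1,q2,q3,q4,q6,q8} splits into {q1,q2,q3,q4,q8} and {q6}.
Split {q1,q2,q3,q4,q8} by δ(·,0) → {q1,q3,q4,q8} and {q2}.
Split {q1,q3,q4,q8} by δ(·,1) → {q1,q4} and {q3,q8}.
The partition is now stable with 6 blocks: {q0,q5} | {q1,q4} | {q7} | {q6} | {q2} | {q3,q8}.

6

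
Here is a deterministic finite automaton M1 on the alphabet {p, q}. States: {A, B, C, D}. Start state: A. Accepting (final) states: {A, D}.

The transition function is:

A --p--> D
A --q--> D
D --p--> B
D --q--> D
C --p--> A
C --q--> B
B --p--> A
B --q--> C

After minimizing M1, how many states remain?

Every state is reachable, so we keep all 4.
Start with accepting vs non-accepting: {A,D} | {B,C}.
Split {A,D} by δ(·,p) → {A} and {D}.
Stable partition: {A} | {B,C} | {D} — 3 equivalence classes.

3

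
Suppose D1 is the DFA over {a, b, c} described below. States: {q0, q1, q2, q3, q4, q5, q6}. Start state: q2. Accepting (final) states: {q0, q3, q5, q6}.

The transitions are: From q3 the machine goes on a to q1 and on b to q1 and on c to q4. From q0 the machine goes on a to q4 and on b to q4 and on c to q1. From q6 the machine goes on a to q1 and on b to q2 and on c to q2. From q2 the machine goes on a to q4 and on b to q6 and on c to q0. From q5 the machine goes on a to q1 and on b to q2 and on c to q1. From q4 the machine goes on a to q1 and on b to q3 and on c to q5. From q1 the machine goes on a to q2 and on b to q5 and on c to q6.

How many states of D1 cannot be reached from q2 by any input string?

Exploring from q2, all states are eventually visited, so none are unreachable.

0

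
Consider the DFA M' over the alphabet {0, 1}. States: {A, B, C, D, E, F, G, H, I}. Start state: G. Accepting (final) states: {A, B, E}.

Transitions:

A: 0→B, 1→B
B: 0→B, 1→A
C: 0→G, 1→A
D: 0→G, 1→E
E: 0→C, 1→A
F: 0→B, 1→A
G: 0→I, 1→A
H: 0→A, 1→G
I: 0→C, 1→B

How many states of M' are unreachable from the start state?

BFS from G reaches {A, B, C, G, I}; the 4 state(s) D, E, F, H are never visited.

4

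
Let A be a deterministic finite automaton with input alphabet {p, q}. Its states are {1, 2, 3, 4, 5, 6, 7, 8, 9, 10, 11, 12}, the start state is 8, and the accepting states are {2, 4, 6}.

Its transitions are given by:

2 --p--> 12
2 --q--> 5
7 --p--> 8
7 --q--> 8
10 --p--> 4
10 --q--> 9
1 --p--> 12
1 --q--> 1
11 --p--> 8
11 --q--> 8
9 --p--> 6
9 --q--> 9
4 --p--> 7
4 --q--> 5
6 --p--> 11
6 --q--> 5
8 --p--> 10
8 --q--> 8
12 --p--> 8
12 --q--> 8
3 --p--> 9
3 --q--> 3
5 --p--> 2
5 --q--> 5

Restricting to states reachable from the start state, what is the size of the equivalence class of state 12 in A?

First remove the unreachable states {1,3}; 10 states remain.
Start with accepting vs non-accepting: {2,4,6} | {5,7,8,9,10,11,12}.
Refine {5,7,8,9,10,11,12} on symbol p: members go to different blocks, giving {7,8,11,12} and {5,9,10}.
Refine {7,8,11,12} on symbol p: members go to different blocks, giving {7,11,12} and {8}.
Stable partition: {2,4,6} | {7,11,12} | {5,9,10} | {8} — 4 equivalence classes.
The equivalence class containing 12 is {7,11,12}, of size 3.

3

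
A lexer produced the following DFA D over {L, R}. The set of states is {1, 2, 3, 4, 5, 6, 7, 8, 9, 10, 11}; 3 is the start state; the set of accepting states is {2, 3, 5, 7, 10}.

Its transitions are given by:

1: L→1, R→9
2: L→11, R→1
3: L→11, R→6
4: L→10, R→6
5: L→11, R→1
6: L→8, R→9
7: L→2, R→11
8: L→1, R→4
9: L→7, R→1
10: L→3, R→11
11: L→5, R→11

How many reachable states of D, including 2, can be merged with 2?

Every state is reachable, so we keep all 11.
P0 = {2,3,5,7,10} | {1,4,6,8,9,11}.
Refine {2,3,5,7,10} on symbol L: members go to different blocks, giving {2,3,5} and {7,10}.
Refine {1,4,6,8,9,11} on symbol L: members go to different blocks, giving {1,6,8} and {4,9} and {11}.
No further refinement is possible. Final partition (5 blocks): {2,3,5} | {1,6,8} | {7,10} | {4,9} | {11}.
The equivalence class containing 2 is {2,3,5}, of size 3.

3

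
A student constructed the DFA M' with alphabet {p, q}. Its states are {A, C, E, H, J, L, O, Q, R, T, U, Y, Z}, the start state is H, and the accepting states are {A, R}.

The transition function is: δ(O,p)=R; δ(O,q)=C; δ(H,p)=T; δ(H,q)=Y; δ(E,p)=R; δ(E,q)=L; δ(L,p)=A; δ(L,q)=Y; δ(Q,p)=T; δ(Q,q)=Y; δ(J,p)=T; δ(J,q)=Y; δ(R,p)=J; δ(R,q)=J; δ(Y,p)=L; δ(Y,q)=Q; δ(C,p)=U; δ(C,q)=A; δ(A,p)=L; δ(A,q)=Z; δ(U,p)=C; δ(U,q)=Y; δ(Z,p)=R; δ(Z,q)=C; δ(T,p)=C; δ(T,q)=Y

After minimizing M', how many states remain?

States {E,O} cannot be reached from the start state, so discard them.
Start with accepting vs non-accepting: {A,R} | {C,H,J,L,Q,T,U,Y,Z}.
Split {C,H,J,L,Q,T,U,Y,Z} by δ(·,p) → {C,H,J,Q,T,U,Y} and {L,Z}.
On input p, block {A,R} splits into {R} and {A}.
On input p, block {C,H,J,Q,T,U,Y} splits into {C,H,J,Q,T,U} and {Y}.
Split {C,H,J,Q,T,U} by δ(·,q) → {H,J,Q,T,U} and {C}.
Refine {H,J,Q,T,U} on symbol p: members go to different blocks, giving {H,J,Q} and {T,U}.
Refine {L,Z} on symbol p: members go to different blocks, giving {L} and {Z}.
No further refinement is possible. Final partition (8 blocks): {R} | {H,J,Q} | {L} | {A} | {Y} | {C} | {T,U} | {Z}.

8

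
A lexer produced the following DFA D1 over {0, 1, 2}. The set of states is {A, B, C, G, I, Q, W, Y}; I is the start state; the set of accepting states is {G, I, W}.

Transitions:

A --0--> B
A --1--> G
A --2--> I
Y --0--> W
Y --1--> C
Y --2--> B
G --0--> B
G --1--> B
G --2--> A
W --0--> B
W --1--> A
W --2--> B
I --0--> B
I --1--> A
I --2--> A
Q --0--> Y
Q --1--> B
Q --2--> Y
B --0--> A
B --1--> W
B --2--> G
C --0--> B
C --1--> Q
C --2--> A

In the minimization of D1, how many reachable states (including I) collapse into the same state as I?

States {C,Q,Y} cannot be reached from the start state, so discard them.
Start with accepting vs non-accepting: {G,I,W} | {A,B}.
No further refinement is possible. Final partition (2 blocks): {G,I,W} | {A,B}.
The equivalence class containing I is {G,I,W}, of size 3.

3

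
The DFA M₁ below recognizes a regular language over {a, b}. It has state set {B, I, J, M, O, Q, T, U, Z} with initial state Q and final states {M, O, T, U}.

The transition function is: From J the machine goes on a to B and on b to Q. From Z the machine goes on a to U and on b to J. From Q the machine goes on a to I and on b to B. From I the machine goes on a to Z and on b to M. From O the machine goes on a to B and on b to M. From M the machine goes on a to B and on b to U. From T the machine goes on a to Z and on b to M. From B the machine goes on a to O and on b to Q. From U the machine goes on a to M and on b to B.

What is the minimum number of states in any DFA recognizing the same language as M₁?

Reachable states from the start: {B,I,J,M,O,Q,U,Z}. Unreachable: {T} — drop them.
Initial partition by acceptance: {M,O,U} | {B,I,J,Q,Z}.
On input a, block {M,O,U} splits into {M,O} and {U}.
Refine {M,O} on symbol b: members go to different blocks, giving {M} and {O}.
Refine {B,I,J,Q,Z} on symbol a: members go to different blocks, giving {I,J,Q} and {B} and {Z}.
Refine {I,J,Q} on symbol a: members go to different blocks, giving {Q} and {I} and {J}.
No further refinement is possible. Final partition (8 blocks): {M} | {Q} | {U} | {O} | {B} | {Z} | {I} | {J}.

8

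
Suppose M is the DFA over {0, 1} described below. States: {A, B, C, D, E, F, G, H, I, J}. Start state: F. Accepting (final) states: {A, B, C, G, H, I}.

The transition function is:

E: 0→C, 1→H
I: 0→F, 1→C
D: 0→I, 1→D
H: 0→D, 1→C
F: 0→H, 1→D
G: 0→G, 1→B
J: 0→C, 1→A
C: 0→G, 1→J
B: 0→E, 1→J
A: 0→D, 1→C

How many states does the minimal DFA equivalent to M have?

Every state is reachable, so we keep all 10.
P0 = {A,B,C,G,H,I} | {D,E,F,J}.
On input 0, block {A,B,C,G,H,I} splits into {A,B,H,I} and {C,G}.
On input 1, block {A,B,H,I} splits into {A,H,I} and {B}.
Split {D,E,F,J} by δ(·,0) → {D,F} and {E,J}.
Split {C,G} by δ(·,1) → {C} and {G}.
No further refinement is possible. Final partition (6 blocks): {A,H,I} | {D,F} | {C} | {B} | {E,J} | {G}.

6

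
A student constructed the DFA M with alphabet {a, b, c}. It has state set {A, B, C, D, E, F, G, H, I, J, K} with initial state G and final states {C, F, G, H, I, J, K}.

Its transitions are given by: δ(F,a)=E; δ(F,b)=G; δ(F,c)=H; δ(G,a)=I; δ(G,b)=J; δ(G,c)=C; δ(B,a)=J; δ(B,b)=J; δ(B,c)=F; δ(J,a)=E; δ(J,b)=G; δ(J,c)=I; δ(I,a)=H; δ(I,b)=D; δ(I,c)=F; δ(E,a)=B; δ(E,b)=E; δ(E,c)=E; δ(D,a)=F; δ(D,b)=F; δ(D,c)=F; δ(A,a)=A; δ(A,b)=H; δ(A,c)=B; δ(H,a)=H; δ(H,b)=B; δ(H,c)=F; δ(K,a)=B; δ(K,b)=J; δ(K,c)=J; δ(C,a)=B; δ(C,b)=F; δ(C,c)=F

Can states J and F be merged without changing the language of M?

First remove the unreachable states {A,K}; 9 states remain.
Start with accepting vs non-accepting: {C,F,G,H,I,J} | {B,D,E}.
Split {C,F,G,H,I,J} by δ(·,a) → {C,F,J} and {G,H,I}.
On input b, block {C,F,J} splits into {F,J} and {C}.
On input a, block {B,D,E} splits into {B,D} and {E}.
Refine {G,H,I} on symbol b: members go to different blocks, giving {H,I} and {G}.
Stable partition: {F,J} | {B,D} | {H,I} | {C} | {E} | {G} — 6 equivalence classes.
J and F lie in the same block of the stable partition, so they are equivalent — no string distinguishes them.

Yes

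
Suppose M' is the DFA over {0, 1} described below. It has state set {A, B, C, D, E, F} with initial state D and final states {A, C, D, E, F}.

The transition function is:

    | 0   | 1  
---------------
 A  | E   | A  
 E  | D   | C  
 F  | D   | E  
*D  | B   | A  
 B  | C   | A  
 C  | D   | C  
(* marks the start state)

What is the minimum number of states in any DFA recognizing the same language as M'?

4

First remove the unreachable states {F}; 5 states remain.
Initial partition by acceptance: {A,C,D,E} | {B}.
On input 0, block {A,C,D,E} splits into {A,C,E} and {D}.
Refine {A,C,E} on symbol 0: members go to different blocks, giving {C,E} and {A}.
No further refinement is possible. Final partition (4 blocks): {C,E} | {B} | {D} | {A}.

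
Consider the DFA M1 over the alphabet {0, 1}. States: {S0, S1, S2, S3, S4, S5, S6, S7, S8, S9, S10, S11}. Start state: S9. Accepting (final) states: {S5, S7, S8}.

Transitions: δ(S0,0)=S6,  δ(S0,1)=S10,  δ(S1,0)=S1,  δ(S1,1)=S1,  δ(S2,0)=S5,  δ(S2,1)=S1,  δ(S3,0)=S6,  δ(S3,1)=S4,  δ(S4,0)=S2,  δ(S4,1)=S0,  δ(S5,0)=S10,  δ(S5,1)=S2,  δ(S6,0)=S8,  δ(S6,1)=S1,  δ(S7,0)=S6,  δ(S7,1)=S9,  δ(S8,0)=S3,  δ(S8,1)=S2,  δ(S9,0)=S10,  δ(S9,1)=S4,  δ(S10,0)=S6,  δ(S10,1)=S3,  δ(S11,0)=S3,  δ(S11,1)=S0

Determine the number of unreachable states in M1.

Starting at S9 and following transitions, the reachable set is {S0, S1, S2, S3, S4, S5, S6, S8, S9, S10}. That leaves S7, S11 unreachable — 2 in total.

2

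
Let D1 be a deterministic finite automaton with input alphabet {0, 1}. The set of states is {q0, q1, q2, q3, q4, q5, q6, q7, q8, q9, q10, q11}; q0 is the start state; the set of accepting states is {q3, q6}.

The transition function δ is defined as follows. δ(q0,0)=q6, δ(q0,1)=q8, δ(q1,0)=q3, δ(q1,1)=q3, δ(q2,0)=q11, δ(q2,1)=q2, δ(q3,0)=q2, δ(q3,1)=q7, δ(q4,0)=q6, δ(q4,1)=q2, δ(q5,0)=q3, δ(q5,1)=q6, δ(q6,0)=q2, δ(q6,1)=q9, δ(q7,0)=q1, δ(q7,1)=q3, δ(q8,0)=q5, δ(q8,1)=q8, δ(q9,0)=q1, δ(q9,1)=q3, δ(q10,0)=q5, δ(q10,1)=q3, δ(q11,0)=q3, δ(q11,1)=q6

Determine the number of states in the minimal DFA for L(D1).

Reachable states from the start: {q0,q1,q2,q3,q5,q6,q7,q8,q9,q11}. Unreachable: {q4,q10} — drop them.
Start with accepting vs non-accepting: {q3,q6} | {q0,q1,q2,q5,q7,q8,q9,q11}.
On input 0, block {q0,q1,q2,q5,q7,q8,q9,q11} splits into {q0,q1,q5,q11} and {q2,q7,q8,q9}.
Refine {q0,q1,q5,q11} on symbol 1: members go to different blocks, giving {q1,q5,q11} and {q0}.
On input 1, block {q2,q7,q8,q9} splits into {q2,q8} and {q7,q9}.
Stable partition: {q3,q6} | {q1,q5,q11} | {q2,q8} | {q0} | {q7,q9} — 5 equivalence classes.

5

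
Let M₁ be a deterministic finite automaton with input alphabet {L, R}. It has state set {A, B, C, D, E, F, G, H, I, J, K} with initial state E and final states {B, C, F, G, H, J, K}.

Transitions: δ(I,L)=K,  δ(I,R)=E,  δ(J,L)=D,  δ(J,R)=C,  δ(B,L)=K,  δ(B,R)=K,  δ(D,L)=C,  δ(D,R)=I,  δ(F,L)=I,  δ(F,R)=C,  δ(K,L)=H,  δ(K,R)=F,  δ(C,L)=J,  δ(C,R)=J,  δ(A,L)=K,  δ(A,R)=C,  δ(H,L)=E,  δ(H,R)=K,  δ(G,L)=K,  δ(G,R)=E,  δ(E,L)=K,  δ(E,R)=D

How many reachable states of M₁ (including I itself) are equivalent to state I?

States {A,B,G} cannot be reached from the start state, so discard them.
Initial partition by acceptance: {C,F,H,J,K} | {D,E,I}.
On input L, block {C,F,H,J,K} splits into {F,H,J} and {C,K}.
No further refinement is possible. Final partition (3 blocks): {F,H,J} | {D,E,I} | {C,K}.
State I belongs to the block {D,E,I}, which has 3 states.

3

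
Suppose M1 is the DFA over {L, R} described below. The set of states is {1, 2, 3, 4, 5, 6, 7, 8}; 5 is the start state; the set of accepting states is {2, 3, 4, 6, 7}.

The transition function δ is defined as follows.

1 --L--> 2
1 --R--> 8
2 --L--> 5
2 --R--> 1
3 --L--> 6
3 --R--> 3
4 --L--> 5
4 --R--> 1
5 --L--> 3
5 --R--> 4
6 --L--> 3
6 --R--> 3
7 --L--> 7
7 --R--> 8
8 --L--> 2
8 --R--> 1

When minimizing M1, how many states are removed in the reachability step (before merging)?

1

Starting at 5 and following transitions, the reachable set is {1, 2, 3, 4, 5, 6, 8}. That leaves 7 unreachable — 1 in total.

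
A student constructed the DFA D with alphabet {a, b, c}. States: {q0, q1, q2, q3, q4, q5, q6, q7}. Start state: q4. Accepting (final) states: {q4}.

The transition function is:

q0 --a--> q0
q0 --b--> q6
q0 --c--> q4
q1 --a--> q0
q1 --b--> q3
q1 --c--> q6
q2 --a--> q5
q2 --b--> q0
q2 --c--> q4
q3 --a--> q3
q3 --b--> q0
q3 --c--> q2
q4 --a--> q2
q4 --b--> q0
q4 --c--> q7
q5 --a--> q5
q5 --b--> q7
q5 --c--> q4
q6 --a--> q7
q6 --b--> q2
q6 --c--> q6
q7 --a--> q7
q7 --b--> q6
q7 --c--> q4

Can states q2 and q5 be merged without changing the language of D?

Reachable states from the start: {q0,q2,q4,q5,q6,q7}. Unreachable: {q1,q3} — drop them.
Start with accepting vs non-accepting: {q4} | {q0,q2,q5,q6,q7}.
On input c, block {q0,q2,q5,q6,q7} splits into {q0,q2,q5,q7} and {q6}.
On input b, block {q0,q2,q5,q7} splits into {q0,q7} and {q2,q5}.
Stable partition: {q4} | {q0,q7} | {q6} | {q2,q5} — 4 equivalence classes.
q2 and q5 lie in the same block of the stable partition, so they are equivalent — no string distinguishes them.

Yes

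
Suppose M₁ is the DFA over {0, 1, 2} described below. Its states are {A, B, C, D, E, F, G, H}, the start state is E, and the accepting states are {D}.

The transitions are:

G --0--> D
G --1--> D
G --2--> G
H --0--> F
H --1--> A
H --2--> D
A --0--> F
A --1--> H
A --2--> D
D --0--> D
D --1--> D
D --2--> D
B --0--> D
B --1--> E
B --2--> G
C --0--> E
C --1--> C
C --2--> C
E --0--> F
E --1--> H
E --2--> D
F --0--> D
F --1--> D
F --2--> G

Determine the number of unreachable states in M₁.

No path from E leads to B, C; the other 6 states are all reachable.

2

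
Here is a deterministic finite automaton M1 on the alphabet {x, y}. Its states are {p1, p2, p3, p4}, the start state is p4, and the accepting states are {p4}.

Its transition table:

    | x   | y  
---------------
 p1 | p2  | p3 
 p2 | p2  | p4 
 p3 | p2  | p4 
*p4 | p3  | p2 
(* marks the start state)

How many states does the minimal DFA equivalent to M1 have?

First remove the unreachable states {p1}; 3 states remain.
Initial partition by acceptance: {p4} | {p2,p3}.
Stable partition: {p4} | {p2,p3} — 2 equivalence classes.

2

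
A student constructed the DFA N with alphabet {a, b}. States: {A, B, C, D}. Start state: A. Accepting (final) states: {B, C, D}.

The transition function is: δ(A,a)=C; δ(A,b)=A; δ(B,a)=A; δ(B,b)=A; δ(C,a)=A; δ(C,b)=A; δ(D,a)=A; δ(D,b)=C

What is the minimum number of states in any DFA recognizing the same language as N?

Reachable states from the start: {A,C}. Unreachable: {B,D} — drop them.
P0 = {C} | {A}.
The partition is now stable with 2 blocks: {C} | {A}.

2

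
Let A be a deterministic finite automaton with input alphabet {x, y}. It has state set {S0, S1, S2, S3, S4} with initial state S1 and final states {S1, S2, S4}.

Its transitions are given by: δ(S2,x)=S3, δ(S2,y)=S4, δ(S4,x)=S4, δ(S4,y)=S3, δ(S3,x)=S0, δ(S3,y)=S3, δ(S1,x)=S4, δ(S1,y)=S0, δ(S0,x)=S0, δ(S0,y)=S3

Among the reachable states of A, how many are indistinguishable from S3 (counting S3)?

2

First remove the unreachable states {S2}; 4 states remain.
Initial partition by acceptance: {S1,S4} | {S0,S3}.
Stable partition: {S1,S4} | {S0,S3} — 2 equivalence classes.
State S3 belongs to the block {S0,S3}, which has 2 states.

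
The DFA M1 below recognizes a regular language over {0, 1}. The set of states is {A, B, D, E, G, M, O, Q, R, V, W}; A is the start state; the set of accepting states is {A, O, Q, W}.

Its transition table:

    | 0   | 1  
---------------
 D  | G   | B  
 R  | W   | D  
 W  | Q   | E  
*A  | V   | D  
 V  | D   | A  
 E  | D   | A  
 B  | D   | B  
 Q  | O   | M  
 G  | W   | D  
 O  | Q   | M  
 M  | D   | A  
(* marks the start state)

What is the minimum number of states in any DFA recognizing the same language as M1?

6

Reachable states from the start: {A,B,D,E,G,M,O,Q,V,W}. Unreachable: {R} — drop them.
P0 = {A,O,Q,W} | {B,D,E,G,M,V}.
On input 0, block {A,O,Q,W} splits into {O,Q,W} and {A}.
On input 0, block {B,D,E,G,M,V} splits into {B,D,E,M,V} and {G}.
On input 0, block {B,D,E,M,V} splits into {B,E,M,V} and {D}.
Refine {B,E,M,V} on symbol 1: members go to different blocks, giving {E,M,V} and {B}.
The partition is now stable with 6 blocks: {O,Q,W} | {E,M,V} | {A} | {G} | {D} | {B}.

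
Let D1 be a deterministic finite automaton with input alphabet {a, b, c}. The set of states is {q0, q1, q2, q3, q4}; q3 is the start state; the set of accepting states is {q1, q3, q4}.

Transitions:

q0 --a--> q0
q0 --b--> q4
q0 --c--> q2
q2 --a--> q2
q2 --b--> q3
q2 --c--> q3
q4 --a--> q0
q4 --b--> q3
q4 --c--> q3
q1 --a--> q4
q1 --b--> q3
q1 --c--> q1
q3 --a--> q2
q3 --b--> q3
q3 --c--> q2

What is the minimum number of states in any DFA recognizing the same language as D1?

First remove the unreachable states {q0,q1,q4}; 2 states remain.
P0 = {q3} | {q2}.
No further refinement is possible. Final partition (2 blocks): {q3} | {q2}.

2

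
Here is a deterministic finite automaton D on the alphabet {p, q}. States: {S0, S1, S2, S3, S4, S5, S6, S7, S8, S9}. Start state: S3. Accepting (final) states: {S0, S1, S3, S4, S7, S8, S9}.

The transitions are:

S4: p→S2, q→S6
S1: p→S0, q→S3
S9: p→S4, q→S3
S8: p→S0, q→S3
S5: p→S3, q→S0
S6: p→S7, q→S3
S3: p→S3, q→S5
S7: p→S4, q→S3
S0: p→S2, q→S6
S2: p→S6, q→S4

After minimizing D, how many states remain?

States {S1,S8,S9} cannot be reached from the start state, so discard them.
Start with accepting vs non-accepting: {S0,S3,S4,S7} | {S2,S5,S6}.
On input p, block {S0,S3,S4,S7} splits into {S0,S4} and {S3,S7}.
On input p, block {S2,S5,S6} splits into {S5,S6} and {S2}.
Refine {S5,S6} on symbol q: members go to different blocks, giving {S5} and {S6}.
Refine {S3,S7} on symbol p: members go to different blocks, giving {S3} and {S7}.
Stable partition: {S0,S4} | {S5} | {S3} | {S2} | {S6} | {S7} — 6 equivalence classes.

6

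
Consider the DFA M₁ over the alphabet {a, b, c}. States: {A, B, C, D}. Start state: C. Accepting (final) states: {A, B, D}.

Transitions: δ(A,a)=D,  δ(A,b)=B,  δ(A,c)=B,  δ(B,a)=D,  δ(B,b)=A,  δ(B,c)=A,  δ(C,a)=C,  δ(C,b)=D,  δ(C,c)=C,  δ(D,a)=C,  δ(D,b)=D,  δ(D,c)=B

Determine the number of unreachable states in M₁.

Every one of the 4 states is reachable from C.

0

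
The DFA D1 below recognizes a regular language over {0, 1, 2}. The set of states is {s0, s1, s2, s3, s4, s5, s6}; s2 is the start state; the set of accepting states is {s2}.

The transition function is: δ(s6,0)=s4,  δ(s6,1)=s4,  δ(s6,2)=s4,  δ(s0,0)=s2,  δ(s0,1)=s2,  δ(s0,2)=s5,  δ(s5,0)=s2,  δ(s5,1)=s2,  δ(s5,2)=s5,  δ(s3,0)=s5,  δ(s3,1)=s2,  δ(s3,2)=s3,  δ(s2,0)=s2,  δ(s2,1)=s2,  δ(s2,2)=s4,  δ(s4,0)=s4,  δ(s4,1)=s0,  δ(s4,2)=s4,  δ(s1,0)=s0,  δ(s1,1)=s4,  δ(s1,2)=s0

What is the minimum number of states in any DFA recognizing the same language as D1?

First remove the unreachable states {s1,s3,s6}; 4 states remain.
P0 = {s2} | {s0,s4,s5}.
Refine {s0,s4,s5} on symbol 0: members go to different blocks, giving {s0,s5} and {s4}.
The partition is now stable with 3 blocks: {s2} | {s0,s5} | {s4}.

3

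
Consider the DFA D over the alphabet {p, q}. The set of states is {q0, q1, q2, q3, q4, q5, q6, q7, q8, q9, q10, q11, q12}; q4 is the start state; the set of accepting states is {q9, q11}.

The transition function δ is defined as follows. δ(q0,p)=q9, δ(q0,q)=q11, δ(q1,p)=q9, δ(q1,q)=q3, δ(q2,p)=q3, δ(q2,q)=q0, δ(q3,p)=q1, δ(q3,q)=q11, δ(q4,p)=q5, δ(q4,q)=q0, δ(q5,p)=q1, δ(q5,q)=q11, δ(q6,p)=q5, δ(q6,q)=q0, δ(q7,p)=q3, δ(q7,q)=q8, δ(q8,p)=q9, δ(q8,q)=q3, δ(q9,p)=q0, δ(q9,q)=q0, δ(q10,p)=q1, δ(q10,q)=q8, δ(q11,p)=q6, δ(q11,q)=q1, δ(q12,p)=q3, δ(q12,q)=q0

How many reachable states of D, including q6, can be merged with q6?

Reachable states from the start: {q0,q1,q3,q4,q5,q6,q9,q11}. Unreachable: {q2,q7,q8,q10,q12} — drop them.
P0 = {q9,q11} | {q0,q1,q3,q4,q5,q6}.
Split {q0,q1,q3,q4,q5,q6} by δ(·,p) → {q3,q4,q5,q6} and {q0,q1}.
Refine {q9,q11} on symbol p: members go to different blocks, giving {q9} and {q11}.
Split {q3,q4,q5,q6} by δ(·,p) → {q3,q5} and {q4,q6}.
Split {q0,q1} by δ(·,q) → {q0} and {q1}.
The partition is now stable with 6 blocks: {q9} | {q3,q5} | {q0} | {q11} | {q4,q6} | {q1}.
The equivalence class containing q6 is {q4,q6}, of size 2.

2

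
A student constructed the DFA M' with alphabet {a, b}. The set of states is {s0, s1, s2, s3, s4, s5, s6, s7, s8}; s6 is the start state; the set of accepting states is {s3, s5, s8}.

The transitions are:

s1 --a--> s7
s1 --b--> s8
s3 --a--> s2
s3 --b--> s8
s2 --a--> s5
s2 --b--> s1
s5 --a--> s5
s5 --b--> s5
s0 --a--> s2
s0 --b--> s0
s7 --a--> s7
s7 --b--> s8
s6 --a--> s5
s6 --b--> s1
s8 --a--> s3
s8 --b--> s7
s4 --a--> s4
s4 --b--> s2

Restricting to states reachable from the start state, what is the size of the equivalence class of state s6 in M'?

2

States {s0,s4} cannot be reached from the start state, so discard them.
Start with accepting vs non-accepting: {s3,s5,s8} | {s1,s2,s6,s7}.
Refine {s3,s5,s8} on symbol a: members go to different blocks, giving {s5,s8} and {s3}.
Refine {s5,s8} on symbol a: members go to different blocks, giving {s5} and {s8}.
Refine {s1,s2,s6,s7} on symbol a: members go to different blocks, giving {s1,s7} and {s2,s6}.
No further refinement is possible. Final partition (5 blocks): {s5} | {s1,s7} | {s3} | {s8} | {s2,s6}.
The equivalence class containing s6 is {s2,s6}, of size 2.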